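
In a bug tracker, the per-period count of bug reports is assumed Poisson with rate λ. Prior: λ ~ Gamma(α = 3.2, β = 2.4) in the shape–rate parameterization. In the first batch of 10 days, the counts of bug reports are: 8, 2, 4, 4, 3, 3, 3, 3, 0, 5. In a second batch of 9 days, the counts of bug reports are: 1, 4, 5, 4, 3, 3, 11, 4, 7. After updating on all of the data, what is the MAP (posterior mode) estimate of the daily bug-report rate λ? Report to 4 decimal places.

3.7009

With a Gamma(shape α, rate β) prior, the Poisson likelihood is conjugate: the posterior is Gamma(α + ΣXᵢ, β + n).
Batch 1: sum of counts S = 35 over n = 10 days.
After batch 1: Gamma(α+S, β+n) = Gamma(3.2+35, 2.4+10) = Gamma(38.2, 12.4).
Batch 2: sum of counts S = 42 over n = 9 days.
After batch 2: Gamma(α+S, β+n) = Gamma(38.2+42, 12.4+9) = Gamma(80.2, 21.4).
Mode of Gamma(α,β) for α≥1 is (α−1)/β = 79.2/21.4 = 3.7009.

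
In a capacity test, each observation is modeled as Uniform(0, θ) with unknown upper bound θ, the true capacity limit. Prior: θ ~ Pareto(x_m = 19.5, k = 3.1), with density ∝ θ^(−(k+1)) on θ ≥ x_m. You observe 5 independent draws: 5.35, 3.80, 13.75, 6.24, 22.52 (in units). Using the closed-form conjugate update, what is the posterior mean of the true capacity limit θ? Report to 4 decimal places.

A Pareto(scale x_m, shape k) prior on the upper bound θ of Uniform(0, θ) is conjugate: posterior is Pareto(max(x_m, max xᵢ), k + n).
Sample maximum = 22.52; prior scale x_m = 19.5 → posterior scale = max = 22.52.
Posterior shape = 3.1 + 5 = 8.1.
E[θ|data] = k·x_m/(k−1) = 8.1·22.52/7.1 = 25.6918.

25.6918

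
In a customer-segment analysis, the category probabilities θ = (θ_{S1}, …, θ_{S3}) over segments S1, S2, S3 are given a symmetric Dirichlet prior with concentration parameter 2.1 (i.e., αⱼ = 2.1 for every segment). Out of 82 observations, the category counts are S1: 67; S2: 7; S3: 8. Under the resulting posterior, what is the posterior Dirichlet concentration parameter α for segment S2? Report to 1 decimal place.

9.1

The Dirichlet prior is conjugate to the Multinomial likelihood: each posterior αⱼ = prior αⱼ + observed count nⱼ.
Posterior concentration: (69.1, 9.1, 10.1), total = 88.3.
α_{S2} = 2.1 + 7 = 9.1.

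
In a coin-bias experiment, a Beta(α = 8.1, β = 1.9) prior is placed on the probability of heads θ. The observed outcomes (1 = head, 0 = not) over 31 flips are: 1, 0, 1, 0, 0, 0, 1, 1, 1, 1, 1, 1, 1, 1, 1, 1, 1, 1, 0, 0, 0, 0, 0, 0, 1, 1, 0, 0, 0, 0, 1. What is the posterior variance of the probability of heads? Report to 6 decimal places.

0.005653

The Beta prior is conjugate to a Binomial/Bernoulli likelihood; the update adds successes to α and failures to β.
Posterior: Beta(α+k, β+n−k) = Beta(8.1+17, 1.9+14) = Beta(25.1, 15.9).
Var = αβ/((α+β)²(α+β+1)) = 25.1·15.9/(41.0²·42.0) = 0.005653.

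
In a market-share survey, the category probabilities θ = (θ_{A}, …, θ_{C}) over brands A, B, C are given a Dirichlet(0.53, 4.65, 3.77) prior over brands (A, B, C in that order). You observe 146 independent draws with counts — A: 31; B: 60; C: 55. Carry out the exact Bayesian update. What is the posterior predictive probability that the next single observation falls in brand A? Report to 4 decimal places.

The Dirichlet prior is conjugate to the Multinomial likelihood: each posterior αⱼ = prior αⱼ + observed count nⱼ.
Posterior concentration: (31.53, 64.65, 58.77), total = 154.95.
P(next = A | data) = α_{A}/Σα = 0.2035.

0.2035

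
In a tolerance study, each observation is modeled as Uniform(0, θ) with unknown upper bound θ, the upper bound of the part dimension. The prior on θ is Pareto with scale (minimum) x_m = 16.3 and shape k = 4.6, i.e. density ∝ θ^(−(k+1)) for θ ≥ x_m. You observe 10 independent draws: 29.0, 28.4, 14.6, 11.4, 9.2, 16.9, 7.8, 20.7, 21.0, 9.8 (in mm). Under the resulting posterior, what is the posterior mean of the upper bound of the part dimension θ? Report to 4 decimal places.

31.1324

A Pareto(scale x_m, shape k) prior on the upper bound θ of Uniform(0, θ) is conjugate: posterior is Pareto(max(x_m, max xᵢ), k + n).
Sample maximum = 29.0; prior scale x_m = 16.3 → posterior scale = max = 29.0.
Posterior shape = 4.6 + 10 = 14.6.
E[θ|data] = k·x_m/(k−1) = 14.6·29.0/13.6 = 31.1324.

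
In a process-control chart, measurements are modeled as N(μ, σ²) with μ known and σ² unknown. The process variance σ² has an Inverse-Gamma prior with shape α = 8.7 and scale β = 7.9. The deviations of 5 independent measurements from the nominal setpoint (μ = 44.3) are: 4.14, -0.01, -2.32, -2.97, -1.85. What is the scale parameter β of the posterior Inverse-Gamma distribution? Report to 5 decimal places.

25.28275

With known mean μ and an Inverse-Gamma(α, β) prior on σ², the Normal likelihood is conjugate: posterior is Inv-Gamma(α + n/2, β + Σ(xᵢ−μ)²/2).
Σ(xᵢ−μ)² = (4.14)² + (-0.01)² + (-2.32)² + (-2.97)² + (-1.85)² = 34.7655.
Posterior: Inv-Gamma(8.7 + 5/2, 7.9 + 34.7655/2) = Inv-Gamma(11.20, 25.28275).
Posterior β = 25.28275.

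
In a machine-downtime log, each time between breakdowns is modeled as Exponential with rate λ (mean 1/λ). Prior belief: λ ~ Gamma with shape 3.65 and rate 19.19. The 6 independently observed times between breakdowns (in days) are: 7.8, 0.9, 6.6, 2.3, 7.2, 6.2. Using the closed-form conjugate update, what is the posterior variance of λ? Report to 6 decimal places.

0.003831

With a Gamma(shape α, rate β) prior on the exponential rate λ, the posterior after n observations with total T = Σxᵢ is Gamma(α+n, β+T).
Sum of observations T = 31.0 days; n = 6.
Posterior: Gamma(3.65+6, 19.19+31.0) = Gamma(9.65, 50.19).
Var = α/β² = 0.003831.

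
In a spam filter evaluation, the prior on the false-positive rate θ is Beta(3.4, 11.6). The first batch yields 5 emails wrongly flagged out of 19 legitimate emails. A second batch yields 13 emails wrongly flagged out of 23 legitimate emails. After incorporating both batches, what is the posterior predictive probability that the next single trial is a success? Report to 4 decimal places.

The Beta prior is conjugate to a Binomial/Bernoulli likelihood; the update adds successes to α and failures to β.
After batch 1: Beta(3.4+5, 11.6+14) = Beta(8.4, 25.6).
After batch 2: Beta(8.4+13, 25.6+10) = Beta(21.4, 35.6).
For a single future Bernoulli trial, P(success | data) = α/(α+β) = 0.3754.

0.3754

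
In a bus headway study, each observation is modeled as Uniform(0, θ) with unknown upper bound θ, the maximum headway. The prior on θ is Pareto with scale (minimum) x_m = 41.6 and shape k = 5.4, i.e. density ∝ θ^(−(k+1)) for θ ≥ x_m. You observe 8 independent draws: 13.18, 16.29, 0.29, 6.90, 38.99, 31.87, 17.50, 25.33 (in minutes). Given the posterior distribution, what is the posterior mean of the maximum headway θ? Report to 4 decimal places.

44.9548

A Pareto(scale x_m, shape k) prior on the upper bound θ of Uniform(0, θ) is conjugate: posterior is Pareto(max(x_m, max xᵢ), k + n).
Sample maximum = 38.99; prior scale x_m = 41.6 → posterior scale = max = 41.60.
Posterior shape = 5.4 + 8 = 13.4.
E[θ|data] = k·x_m/(k−1) = 13.4·41.60/12.4 = 44.9548.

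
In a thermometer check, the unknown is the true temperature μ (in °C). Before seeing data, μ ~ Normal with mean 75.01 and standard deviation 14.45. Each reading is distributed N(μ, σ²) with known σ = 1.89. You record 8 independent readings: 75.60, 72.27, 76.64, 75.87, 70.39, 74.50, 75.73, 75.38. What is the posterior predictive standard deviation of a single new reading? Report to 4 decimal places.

For Normal data with known variance σ², a Normal(μ₀, σ₀²) prior on μ is conjugate. Posterior precision = 1/σ₀² + n/σ²; posterior mean is the precision-weighted average of μ₀ and x̄.
σ₀² = 14.45² = 208.8025, σ² = 1.89² = 3.5721; σ² + n·σ₀² = 3.5721 + 8·208.8025 = 1673.9921.
Posterior precision = 1/σ₀² + n/σ² = 1/208.8025 + 8/3.5721 = (σ² + n·σ₀²)/(σ₀²σ²) = 1673.9921/(208.8025·3.5721); posterior variance σₙ² = σ₀²σ²/(σ² + n·σ₀²) = 208.8025·3.5721/1673.9921 = 0.445560.
Predictive variance for one new observation = σₙ² + σ² = 208.8025·3.5721/1673.9921 + 3.5721 = σ²·(σ₀² + 1673.9921)/1673.9921 = 3.5721·1882.7946/1673.9921 = 4.017660; SD = √(3.5721·1882.7946/1673.9921) = 2.0044.

2.0044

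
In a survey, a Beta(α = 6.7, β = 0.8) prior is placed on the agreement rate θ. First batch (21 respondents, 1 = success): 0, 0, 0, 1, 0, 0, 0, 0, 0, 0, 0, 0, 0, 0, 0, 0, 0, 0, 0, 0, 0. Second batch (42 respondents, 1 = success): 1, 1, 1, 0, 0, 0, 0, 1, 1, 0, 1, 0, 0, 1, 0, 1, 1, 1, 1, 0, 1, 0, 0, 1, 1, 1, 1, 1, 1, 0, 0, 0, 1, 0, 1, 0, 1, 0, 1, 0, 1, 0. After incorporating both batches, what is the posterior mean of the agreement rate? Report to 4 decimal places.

The Beta prior is conjugate to a Binomial/Bernoulli likelihood; the update adds successes to α and failures to β.
After batch 1: Beta(6.7+1, 0.8+20) = Beta(7.7, 20.8).
After batch 2: Beta(7.7+23, 20.8+19) = Beta(30.7, 39.8).
Posterior mean = α/(α+β) = 30.7/70.5 = 0.4355.

0.4355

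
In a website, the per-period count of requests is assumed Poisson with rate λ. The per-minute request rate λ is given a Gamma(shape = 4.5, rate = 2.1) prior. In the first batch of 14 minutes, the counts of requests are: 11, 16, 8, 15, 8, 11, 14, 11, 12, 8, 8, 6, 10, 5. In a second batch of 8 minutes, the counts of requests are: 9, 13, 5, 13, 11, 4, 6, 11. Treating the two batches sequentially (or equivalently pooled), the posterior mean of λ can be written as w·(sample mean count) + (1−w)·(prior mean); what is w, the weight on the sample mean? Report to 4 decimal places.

0.9129

With a Gamma(shape α, rate β) prior, the Poisson likelihood is conjugate: the posterior is Gamma(α + ΣXᵢ, β + n).
Total number of minutes: n = 14 + 8 = 22.
Posterior mean = (α₀+S)/(β₀+n) = [n/(β₀+n)]·(S/n) + [β₀/(β₀+n)]·(α₀/β₀), so only n and β₀ enter the weight.
Weight on data w = n/(β₀+n) = 22/(2.1+22) = 22/24.1 = 0.9129.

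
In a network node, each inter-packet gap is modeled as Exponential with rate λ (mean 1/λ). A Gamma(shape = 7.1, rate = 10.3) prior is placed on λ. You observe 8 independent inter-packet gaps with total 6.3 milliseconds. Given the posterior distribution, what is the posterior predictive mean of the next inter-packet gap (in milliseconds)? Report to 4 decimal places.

1.1773

With a Gamma(shape α, rate β) prior on the exponential rate λ, the posterior after n observations with total T = Σxᵢ is Gamma(α+n, β+T).
Posterior: Gamma(7.1+8, 10.3+6.3) = Gamma(15.1, 16.6).
The predictive distribution for the next observation is Lomax; its mean is β/(α−1) = 16.6/14.1 = 1.1773.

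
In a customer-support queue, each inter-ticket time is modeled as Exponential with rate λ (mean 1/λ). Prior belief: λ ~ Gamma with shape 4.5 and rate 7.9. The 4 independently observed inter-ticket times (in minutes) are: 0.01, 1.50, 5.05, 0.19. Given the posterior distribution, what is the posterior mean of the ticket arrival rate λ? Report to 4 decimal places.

With a Gamma(shape α, rate β) prior on the exponential rate λ, the posterior after n observations with total T = Σxᵢ is Gamma(α+n, β+T).
Sum of observations T = 6.75 minutes; n = 4.
Posterior: Gamma(4.5+4, 7.9+6.75) = Gamma(8.5, 14.65).
Posterior mean of λ = α/β = 8.5/14.65 = 0.5802.

0.5802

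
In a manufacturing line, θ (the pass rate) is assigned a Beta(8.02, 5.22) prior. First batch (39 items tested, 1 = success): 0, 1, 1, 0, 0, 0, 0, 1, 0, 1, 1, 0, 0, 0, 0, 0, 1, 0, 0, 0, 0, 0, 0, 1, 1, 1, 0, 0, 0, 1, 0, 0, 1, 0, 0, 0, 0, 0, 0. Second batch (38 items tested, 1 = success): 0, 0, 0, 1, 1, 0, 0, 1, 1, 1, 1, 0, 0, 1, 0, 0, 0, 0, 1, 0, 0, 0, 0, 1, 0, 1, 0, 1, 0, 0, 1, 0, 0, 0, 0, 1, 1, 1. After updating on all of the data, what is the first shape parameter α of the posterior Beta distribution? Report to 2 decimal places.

The Beta prior is conjugate to a Binomial/Bernoulli likelihood; the update adds successes to α and failures to β.
After batch 1: Beta(8.02+11, 5.22+28) = Beta(19.02, 33.22).
After batch 2: Beta(19.02+15, 33.22+23) = Beta(34.02, 56.22).
Posterior α = 34.02.

34.02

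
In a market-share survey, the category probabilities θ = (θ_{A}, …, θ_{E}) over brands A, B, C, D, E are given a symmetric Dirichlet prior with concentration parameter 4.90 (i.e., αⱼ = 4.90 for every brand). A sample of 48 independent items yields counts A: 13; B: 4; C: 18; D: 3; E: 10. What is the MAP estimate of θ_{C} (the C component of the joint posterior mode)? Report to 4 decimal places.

0.3244

The Dirichlet prior is conjugate to the Multinomial likelihood: each posterior αⱼ = prior αⱼ + observed count nⱼ.
Posterior concentration: (17.90, 8.90, 22.90, 7.90, 14.90), total = 72.50.
Joint mode component: (α_{C}−1)/(Σα−K) = 21.90/67.50 = 0.3244.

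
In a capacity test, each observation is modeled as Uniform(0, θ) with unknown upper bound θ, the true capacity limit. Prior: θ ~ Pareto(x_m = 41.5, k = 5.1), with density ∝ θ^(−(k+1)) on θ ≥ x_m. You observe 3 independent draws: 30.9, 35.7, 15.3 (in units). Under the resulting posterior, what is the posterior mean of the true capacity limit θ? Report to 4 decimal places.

A Pareto(scale x_m, shape k) prior on the upper bound θ of Uniform(0, θ) is conjugate: posterior is Pareto(max(x_m, max xᵢ), k + n).
Sample maximum = 35.7; prior scale x_m = 41.5 → posterior scale = max = 41.5.
Posterior shape = 5.1 + 3 = 8.1.
E[θ|data] = k·x_m/(k−1) = 8.1·41.5/7.1 = 47.3451.

47.3451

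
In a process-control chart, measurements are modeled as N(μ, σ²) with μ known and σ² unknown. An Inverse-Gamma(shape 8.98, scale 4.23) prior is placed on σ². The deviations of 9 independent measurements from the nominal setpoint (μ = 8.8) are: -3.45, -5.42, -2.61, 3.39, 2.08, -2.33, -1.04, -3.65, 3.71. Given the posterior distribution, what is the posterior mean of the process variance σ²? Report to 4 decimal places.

4.2455

With known mean μ and an Inverse-Gamma(α, β) prior on σ², the Normal likelihood is conjugate: posterior is Inv-Gamma(α + n/2, β + Σ(xᵢ−μ)²/2).
Σ(xᵢ−μ)² = (-3.45)² + (-5.42)² + (-2.61)² + (3.39)² + (2.08)² + (-2.33)² + (-1.04)² + (-3.65)² + (3.71)² = 97.5066.
Posterior: Inv-Gamma(8.98 + 9/2, 4.23 + 97.5066/2) = Inv-Gamma(13.48, 52.98330).
E[σ²|data] = β/(α−1) = 52.98330/12.48 = 4.2455.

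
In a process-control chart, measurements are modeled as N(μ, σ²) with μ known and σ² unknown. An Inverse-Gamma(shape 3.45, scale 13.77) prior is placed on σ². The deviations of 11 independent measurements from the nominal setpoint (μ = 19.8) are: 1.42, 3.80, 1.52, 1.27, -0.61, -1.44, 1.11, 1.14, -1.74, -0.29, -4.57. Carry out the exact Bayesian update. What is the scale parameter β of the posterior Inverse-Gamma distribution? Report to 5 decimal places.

38.44685

With known mean μ and an Inverse-Gamma(α, β) prior on σ², the Normal likelihood is conjugate: posterior is Inv-Gamma(α + n/2, β + Σ(xᵢ−μ)²/2).
Σ(xᵢ−μ)² = (1.42)² + (3.80)² + (1.52)² + (1.27)² + (-0.61)² + (-1.44)² + (1.11)² + (1.14)² + (-1.74)² + (-0.29)² + (-4.57)² = 49.3537.
Posterior: Inv-Gamma(3.45 + 11/2, 13.77 + 49.3537/2) = Inv-Gamma(8.95, 38.44685).
Posterior β = 38.44685.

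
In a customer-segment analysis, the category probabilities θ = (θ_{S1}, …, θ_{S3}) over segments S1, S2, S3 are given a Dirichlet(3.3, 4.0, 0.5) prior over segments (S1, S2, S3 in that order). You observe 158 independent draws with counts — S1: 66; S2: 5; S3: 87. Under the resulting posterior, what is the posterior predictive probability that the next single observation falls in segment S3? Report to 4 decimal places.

The Dirichlet prior is conjugate to the Multinomial likelihood: each posterior αⱼ = prior αⱼ + observed count nⱼ.
Posterior concentration: (69.3, 9.0, 87.5), total = 165.8.
P(next = S3 | data) = α_{S3}/Σα = 0.5277.

0.5277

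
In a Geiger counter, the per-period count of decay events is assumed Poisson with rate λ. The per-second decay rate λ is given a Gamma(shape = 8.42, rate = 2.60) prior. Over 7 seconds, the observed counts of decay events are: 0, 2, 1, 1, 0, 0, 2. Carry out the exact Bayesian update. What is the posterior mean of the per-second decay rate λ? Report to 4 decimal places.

With a Gamma(shape α, rate β) prior, the Poisson likelihood is conjugate: the posterior is Gamma(α + ΣXᵢ, β + n).
Sum of counts S = 6 over n = 7 seconds.
Posterior: Gamma(α+S, β+n) = Gamma(8.42+6, 2.60+7) = Gamma(14.42, 9.60).
Posterior mean = α/β = 14.42/9.60 = 1.5021.

1.5021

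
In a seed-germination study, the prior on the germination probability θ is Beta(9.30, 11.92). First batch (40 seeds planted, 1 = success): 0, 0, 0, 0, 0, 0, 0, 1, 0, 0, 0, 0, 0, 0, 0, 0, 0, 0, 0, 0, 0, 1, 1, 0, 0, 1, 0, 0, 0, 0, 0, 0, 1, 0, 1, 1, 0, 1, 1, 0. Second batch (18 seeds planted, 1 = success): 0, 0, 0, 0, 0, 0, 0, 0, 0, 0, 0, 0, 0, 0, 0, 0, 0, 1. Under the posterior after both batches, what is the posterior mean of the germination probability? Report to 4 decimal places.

0.2436

The Beta prior is conjugate to a Binomial/Bernoulli likelihood; the update adds successes to α and failures to β.
After batch 1: Beta(9.30+9, 11.92+31) = Beta(18.30, 42.92).
After batch 2: Beta(18.30+1, 42.92+17) = Beta(19.30, 59.92).
Posterior mean = α/(α+β) = 19.30/79.22 = 0.2436.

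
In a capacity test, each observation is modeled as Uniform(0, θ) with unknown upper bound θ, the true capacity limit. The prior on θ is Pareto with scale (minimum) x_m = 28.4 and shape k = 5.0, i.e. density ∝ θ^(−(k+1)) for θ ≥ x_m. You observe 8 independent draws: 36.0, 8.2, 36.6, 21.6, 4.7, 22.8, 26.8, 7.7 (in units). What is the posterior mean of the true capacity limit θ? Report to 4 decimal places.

39.6500

A Pareto(scale x_m, shape k) prior on the upper bound θ of Uniform(0, θ) is conjugate: posterior is Pareto(max(x_m, max xᵢ), k + n).
Sample maximum = 36.6; prior scale x_m = 28.4 → posterior scale = max = 36.6.
Posterior shape = 5.0 + 8 = 13.0.
E[θ|data] = k·x_m/(k−1) = 13.0·36.6/12.0 = 39.6500.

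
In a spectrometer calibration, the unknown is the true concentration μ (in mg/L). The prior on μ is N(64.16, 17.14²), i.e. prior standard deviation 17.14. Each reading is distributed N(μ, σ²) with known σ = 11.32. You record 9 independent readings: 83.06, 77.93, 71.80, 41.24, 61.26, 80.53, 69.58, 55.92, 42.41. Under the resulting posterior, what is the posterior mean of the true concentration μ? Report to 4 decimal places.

For Normal data with known variance σ², a Normal(μ₀, σ₀²) prior on μ is conjugate. Posterior precision = 1/σ₀² + n/σ²; posterior mean is the precision-weighted average of μ₀ and x̄.
Σxᵢ = 83.06 + 77.93 + 71.80 + 41.24 + 61.26 + 80.53 + 69.58 + 55.92 + 42.41 = 583.73, so n·x̄ = 583.73.
σ₀² = 17.14² = 293.7796, σ² = 11.32² = 128.1424; σ² + n·σ₀² = 128.1424 + 9·293.7796 = 2772.1588.
Posterior mean = (μ₀/σ₀² + n·x̄/σ²)/(1/σ₀² + n/σ²) = (σ²·μ₀ + σ₀²·n·x̄)/(σ² + n·σ₀²) = (128.1424·64.16 + 293.7796·583.73)/2772.1588 = 179709.582292/2772.1588 = 64.8266.

64.8266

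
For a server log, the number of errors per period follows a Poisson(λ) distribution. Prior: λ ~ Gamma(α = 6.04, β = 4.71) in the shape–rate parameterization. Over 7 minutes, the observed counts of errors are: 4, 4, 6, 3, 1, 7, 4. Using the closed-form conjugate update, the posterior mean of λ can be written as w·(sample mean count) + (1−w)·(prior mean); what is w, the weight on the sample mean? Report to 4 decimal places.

0.5978

With a Gamma(shape α, rate β) prior, the Poisson likelihood is conjugate: the posterior is Gamma(α + ΣXᵢ, β + n).
Posterior mean = (α₀+S)/(β₀+n) = [n/(β₀+n)]·(S/n) + [β₀/(β₀+n)]·(α₀/β₀), so only n and β₀ enter the weight.
Weight on data w = n/(β₀+n) = 7/(4.71+7) = 7/11.71 = 0.5978.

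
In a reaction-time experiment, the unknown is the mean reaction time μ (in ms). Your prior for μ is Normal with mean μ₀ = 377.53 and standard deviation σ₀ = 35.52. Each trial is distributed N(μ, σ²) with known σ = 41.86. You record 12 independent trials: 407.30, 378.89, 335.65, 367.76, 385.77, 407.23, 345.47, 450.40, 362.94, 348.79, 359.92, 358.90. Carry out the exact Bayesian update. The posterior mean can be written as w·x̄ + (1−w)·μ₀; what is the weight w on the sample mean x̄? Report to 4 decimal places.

For Normal data with known variance σ², a Normal(μ₀, σ₀²) prior on μ is conjugate. Posterior precision = 1/σ₀² + n/σ²; posterior mean is the precision-weighted average of μ₀ and x̄.
σ₀² = 35.52² = 1261.6704, σ² = 41.86² = 1752.2596. Prior precision 1/σ₀² = 1/1261.6704; data precision n/σ² = 12/1752.2596.
w = (n/σ²)/(1/σ₀² + n/σ²) = n·σ₀²/(σ² + n·σ₀²) = 12·1261.6704/(1752.2596 + 12·1261.6704) = 15140.0448/16892.3044 = 0.8963.

0.8963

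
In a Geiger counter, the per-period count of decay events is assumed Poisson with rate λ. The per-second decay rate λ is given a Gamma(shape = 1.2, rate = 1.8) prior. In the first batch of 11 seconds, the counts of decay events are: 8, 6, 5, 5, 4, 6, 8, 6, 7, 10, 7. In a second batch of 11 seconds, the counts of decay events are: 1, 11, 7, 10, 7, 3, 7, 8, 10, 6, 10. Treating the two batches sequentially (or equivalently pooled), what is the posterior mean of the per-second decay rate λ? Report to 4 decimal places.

6.4370

With a Gamma(shape α, rate β) prior, the Poisson likelihood is conjugate: the posterior is Gamma(α + ΣXᵢ, β + n).
Batch 1: sum of counts S = 72 over n = 11 seconds.
After batch 1: Gamma(α+S, β+n) = Gamma(1.2+72, 1.8+11) = Gamma(73.2, 12.8).
Batch 2: sum of counts S = 80 over n = 11 seconds.
After batch 2: Gamma(α+S, β+n) = Gamma(73.2+80, 12.8+11) = Gamma(153.2, 23.8).
Posterior mean = α/β = 153.2/23.8 = 6.4370.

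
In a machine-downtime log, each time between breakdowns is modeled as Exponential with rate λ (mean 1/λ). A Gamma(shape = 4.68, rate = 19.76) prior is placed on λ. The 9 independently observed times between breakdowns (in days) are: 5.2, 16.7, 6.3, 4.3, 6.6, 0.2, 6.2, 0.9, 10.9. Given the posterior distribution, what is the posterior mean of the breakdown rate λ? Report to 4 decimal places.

0.1775

With a Gamma(shape α, rate β) prior on the exponential rate λ, the posterior after n observations with total T = Σxᵢ is Gamma(α+n, β+T).
Sum of observations T = 57.3 days; n = 9.
Posterior: Gamma(4.68+9, 19.76+57.3) = Gamma(13.68, 77.06).
Posterior mean of λ = α/β = 13.68/77.06 = 0.1775.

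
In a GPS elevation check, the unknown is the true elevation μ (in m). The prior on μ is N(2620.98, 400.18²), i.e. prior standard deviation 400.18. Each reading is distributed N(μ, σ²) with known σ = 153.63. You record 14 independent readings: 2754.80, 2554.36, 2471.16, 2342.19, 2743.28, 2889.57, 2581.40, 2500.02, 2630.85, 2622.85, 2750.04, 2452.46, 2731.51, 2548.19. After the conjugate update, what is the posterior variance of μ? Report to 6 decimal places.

1668.307160

For Normal data with known variance σ², a Normal(μ₀, σ₀²) prior on μ is conjugate. Posterior precision = 1/σ₀² + n/σ²; posterior mean is the precision-weighted average of μ₀ and x̄.
σ₀² = 400.18² = 160144.0324, σ² = 153.63² = 23602.1769; σ² + n·σ₀² = 23602.1769 + 14·160144.0324 = 2265618.6305.
Posterior precision = 1/σ₀² + n/σ² = 1/160144.0324 + 14/23602.1769 = (σ² + n·σ₀²)/(σ₀²σ²) = 2265618.6305/(160144.0324·23602.1769); posterior variance σₙ² = σ₀²σ²/(σ² + n·σ₀²) = 160144.0324·23602.1769/2265618.6305 = 1668.307160.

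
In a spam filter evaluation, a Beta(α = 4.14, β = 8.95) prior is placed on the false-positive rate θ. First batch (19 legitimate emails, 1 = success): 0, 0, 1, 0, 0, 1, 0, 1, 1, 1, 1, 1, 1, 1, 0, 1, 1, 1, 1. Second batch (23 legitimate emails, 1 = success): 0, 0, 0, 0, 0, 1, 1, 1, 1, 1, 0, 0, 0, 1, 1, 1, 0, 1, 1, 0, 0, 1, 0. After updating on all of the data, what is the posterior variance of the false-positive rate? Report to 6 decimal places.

0.004455

The Beta prior is conjugate to a Binomial/Bernoulli likelihood; the update adds successes to α and failures to β.
After batch 1: Beta(4.14+13, 8.95+6) = Beta(17.14, 14.95).
After batch 2: Beta(17.14+11, 14.95+12) = Beta(28.14, 26.95).
Var = αβ/((α+β)²(α+β+1)) = 28.14·26.95/(55.09²·56.09) = 0.004455.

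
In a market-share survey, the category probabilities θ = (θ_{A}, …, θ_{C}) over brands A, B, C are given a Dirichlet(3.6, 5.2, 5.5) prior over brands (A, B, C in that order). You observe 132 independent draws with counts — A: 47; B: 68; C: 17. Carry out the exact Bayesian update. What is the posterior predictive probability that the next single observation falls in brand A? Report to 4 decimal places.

0.3459

The Dirichlet prior is conjugate to the Multinomial likelihood: each posterior αⱼ = prior αⱼ + observed count nⱼ.
Posterior concentration: (50.6, 73.2, 22.5), total = 146.3.
P(next = A | data) = α_{A}/Σα = 0.3459.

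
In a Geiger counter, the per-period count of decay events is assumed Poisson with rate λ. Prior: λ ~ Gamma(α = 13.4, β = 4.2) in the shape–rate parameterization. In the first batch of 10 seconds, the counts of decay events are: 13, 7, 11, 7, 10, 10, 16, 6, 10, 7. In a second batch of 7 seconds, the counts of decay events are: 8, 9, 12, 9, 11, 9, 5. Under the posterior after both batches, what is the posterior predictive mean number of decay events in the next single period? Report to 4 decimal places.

8.1792

With a Gamma(shape α, rate β) prior, the Poisson likelihood is conjugate: the posterior is Gamma(α + ΣXᵢ, β + n).
Batch 1: sum of counts S = 97 over n = 10 seconds.
After batch 1: Gamma(α+S, β+n) = Gamma(13.4+97, 4.2+10) = Gamma(110.4, 14.2).
Batch 2: sum of counts S = 63 over n = 7 seconds.
After batch 2: Gamma(α+S, β+n) = Gamma(110.4+63, 14.2+7) = Gamma(173.4, 21.2).
The predictive distribution for one future period is NegBinom with mean α/β = 8.1792.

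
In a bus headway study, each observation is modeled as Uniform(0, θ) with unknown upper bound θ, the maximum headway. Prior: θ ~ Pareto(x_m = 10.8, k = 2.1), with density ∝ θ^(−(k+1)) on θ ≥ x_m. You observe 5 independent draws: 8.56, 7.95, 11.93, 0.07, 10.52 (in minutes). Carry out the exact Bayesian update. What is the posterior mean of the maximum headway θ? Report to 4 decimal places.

13.8857

A Pareto(scale x_m, shape k) prior on the upper bound θ of Uniform(0, θ) is conjugate: posterior is Pareto(max(x_m, max xᵢ), k + n).
Sample maximum = 11.93; prior scale x_m = 10.8 → posterior scale = max = 11.93.
Posterior shape = 2.1 + 5 = 7.1.
E[θ|data] = k·x_m/(k−1) = 7.1·11.93/6.1 = 13.8857.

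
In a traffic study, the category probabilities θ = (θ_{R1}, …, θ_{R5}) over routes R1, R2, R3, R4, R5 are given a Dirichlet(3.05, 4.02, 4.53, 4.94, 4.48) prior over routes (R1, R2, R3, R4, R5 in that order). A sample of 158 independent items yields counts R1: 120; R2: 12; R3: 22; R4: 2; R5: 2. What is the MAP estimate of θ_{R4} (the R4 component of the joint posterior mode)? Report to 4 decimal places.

0.0341

The Dirichlet prior is conjugate to the Multinomial likelihood: each posterior αⱼ = prior αⱼ + observed count nⱼ.
Posterior concentration: (123.05, 16.02, 26.53, 6.94, 6.48), total = 179.02.
Joint mode component: (α_{R4}−1)/(Σα−K) = 5.94/174.02 = 0.0341.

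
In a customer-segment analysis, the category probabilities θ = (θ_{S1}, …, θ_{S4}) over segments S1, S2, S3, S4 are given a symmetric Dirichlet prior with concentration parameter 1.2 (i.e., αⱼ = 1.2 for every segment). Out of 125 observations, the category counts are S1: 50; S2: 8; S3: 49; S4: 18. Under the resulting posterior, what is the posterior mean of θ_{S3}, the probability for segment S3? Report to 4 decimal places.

0.3867

The Dirichlet prior is conjugate to the Multinomial likelihood: each posterior αⱼ = prior αⱼ + observed count nⱼ.
Posterior concentration: (51.2, 9.2, 50.2, 19.2), total = 129.8.
E[θ_{S3}|data] = α_{S3}/Σα = 50.2/129.8 = 0.3867.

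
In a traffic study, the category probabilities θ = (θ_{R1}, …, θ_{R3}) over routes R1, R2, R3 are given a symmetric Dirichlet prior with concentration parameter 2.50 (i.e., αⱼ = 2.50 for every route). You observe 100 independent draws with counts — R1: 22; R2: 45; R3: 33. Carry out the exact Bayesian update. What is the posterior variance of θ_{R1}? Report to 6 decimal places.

The Dirichlet prior is conjugate to the Multinomial likelihood: each posterior αⱼ = prior αⱼ + observed count nⱼ.
Posterior concentration: (24.50, 47.50, 35.50), total = 107.50.
Var[θ_j] = α_j(Σα−α_j)/((Σα)²(Σα+1)) = 24.50·83.00/(107.50²·108.50) = 0.001622.

0.001622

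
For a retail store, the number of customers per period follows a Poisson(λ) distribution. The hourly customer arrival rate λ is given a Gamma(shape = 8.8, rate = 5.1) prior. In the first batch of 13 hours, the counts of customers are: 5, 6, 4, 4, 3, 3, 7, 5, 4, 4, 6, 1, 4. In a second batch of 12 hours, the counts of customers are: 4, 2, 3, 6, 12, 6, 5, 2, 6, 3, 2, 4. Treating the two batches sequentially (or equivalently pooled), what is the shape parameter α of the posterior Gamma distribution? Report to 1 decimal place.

119.8

With a Gamma(shape α, rate β) prior, the Poisson likelihood is conjugate: the posterior is Gamma(α + ΣXᵢ, β + n).
Batch 1: sum of counts S = 56 over n = 13 hours.
After batch 1: Gamma(α+S, β+n) = Gamma(8.8+56, 5.1+13) = Gamma(64.8, 18.1).
Batch 2: sum of counts S = 55 over n = 12 hours.
After batch 2: Gamma(α+S, β+n) = Gamma(64.8+55, 18.1+12) = Gamma(119.8, 30.1).
Posterior α = 119.8.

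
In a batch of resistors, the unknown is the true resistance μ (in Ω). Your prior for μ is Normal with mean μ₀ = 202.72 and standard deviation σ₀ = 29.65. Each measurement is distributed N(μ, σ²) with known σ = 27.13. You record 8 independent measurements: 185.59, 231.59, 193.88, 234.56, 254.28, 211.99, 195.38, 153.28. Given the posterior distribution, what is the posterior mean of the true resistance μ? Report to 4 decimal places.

207.1094

For Normal data with known variance σ², a Normal(μ₀, σ₀²) prior on μ is conjugate. Posterior precision = 1/σ₀² + n/σ²; posterior mean is the precision-weighted average of μ₀ and x̄.
Σxᵢ = 185.59 + 231.59 + 193.88 + 234.56 + 254.28 + 211.99 + 195.38 + 153.28 = 1660.55, so n·x̄ = 1660.55.
σ₀² = 29.65² = 879.1225, σ² = 27.13² = 736.0369; σ² + n·σ₀² = 736.0369 + 8·879.1225 = 7769.0169.
Posterior mean = (μ₀/σ₀² + n·x̄/σ²)/(1/σ₀² + n/σ²) = (σ²·μ₀ + σ₀²·n·x̄)/(σ² + n·σ₀²) = (736.0369·202.72 + 879.1225·1660.55)/7769.0169 = 1609036.267743/7769.0169 = 207.1094.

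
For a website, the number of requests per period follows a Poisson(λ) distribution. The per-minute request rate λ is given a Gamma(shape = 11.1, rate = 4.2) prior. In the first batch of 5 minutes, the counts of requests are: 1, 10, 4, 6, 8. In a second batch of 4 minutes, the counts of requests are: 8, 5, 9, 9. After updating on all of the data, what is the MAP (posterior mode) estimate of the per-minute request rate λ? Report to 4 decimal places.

5.3106

With a Gamma(shape α, rate β) prior, the Poisson likelihood is conjugate: the posterior is Gamma(α + ΣXᵢ, β + n).
Batch 1: sum of counts S = 29 over n = 5 minutes.
After batch 1: Gamma(α+S, β+n) = Gamma(11.1+29, 4.2+5) = Gamma(40.1, 9.2).
Batch 2: sum of counts S = 31 over n = 4 minutes.
After batch 2: Gamma(α+S, β+n) = Gamma(40.1+31, 9.2+4) = Gamma(71.1, 13.2).
Mode of Gamma(α,β) for α≥1 is (α−1)/β = 70.1/13.2 = 5.3106.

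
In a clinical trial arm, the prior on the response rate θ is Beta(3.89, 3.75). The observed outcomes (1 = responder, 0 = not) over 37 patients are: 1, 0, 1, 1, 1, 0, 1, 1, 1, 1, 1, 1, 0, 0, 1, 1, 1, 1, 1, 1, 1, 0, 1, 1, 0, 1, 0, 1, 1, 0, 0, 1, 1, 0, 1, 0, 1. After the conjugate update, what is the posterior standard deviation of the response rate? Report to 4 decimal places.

0.0696

The Beta prior is conjugate to a Binomial/Bernoulli likelihood; the update adds successes to α and failures to β.
Posterior: Beta(α+k, β+n−k) = Beta(3.89+26, 3.75+11) = Beta(29.89, 14.75).
Var = αβ/((α+β)²(α+β+1)) = 29.89·14.75/(44.64²·45.64) = 0.00484757; SD = √0.00484757 = 0.0696.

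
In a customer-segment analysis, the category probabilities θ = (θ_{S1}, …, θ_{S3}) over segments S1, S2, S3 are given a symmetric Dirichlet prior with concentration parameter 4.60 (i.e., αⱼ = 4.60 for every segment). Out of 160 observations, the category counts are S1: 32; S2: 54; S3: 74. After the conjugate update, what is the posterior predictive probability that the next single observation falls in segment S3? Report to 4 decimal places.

0.4522

The Dirichlet prior is conjugate to the Multinomial likelihood: each posterior αⱼ = prior αⱼ + observed count nⱼ.
Posterior concentration: (36.60, 58.60, 78.60), total = 173.80.
P(next = S3 | data) = α_{S3}/Σα = 0.4522.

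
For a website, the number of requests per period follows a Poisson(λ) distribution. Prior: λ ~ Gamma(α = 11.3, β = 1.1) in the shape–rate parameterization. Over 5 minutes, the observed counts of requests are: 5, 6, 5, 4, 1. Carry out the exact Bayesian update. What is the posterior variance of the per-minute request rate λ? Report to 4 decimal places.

With a Gamma(shape α, rate β) prior, the Poisson likelihood is conjugate: the posterior is Gamma(α + ΣXᵢ, β + n).
Sum of counts S = 21 over n = 5 minutes.
Posterior: Gamma(α+S, β+n) = Gamma(11.3+21, 1.1+5) = Gamma(32.3, 6.1).
Var = α/β² = 32.3/6.1² = 0.8680.

0.8680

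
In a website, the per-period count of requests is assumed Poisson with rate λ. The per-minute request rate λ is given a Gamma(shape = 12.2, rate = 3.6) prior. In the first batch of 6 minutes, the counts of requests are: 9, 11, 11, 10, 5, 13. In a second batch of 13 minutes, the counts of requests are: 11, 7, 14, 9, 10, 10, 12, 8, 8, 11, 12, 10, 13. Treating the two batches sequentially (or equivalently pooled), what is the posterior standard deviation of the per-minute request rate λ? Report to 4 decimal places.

With a Gamma(shape α, rate β) prior, the Poisson likelihood is conjugate: the posterior is Gamma(α + ΣXᵢ, β + n).
Batch 1: sum of counts S = 59 over n = 6 minutes.
After batch 1: Gamma(α+S, β+n) = Gamma(12.2+59, 3.6+6) = Gamma(71.2, 9.6).
Batch 2: sum of counts S = 135 over n = 13 minutes.
After batch 2: Gamma(α+S, β+n) = Gamma(71.2+135, 9.6+13) = Gamma(206.2, 22.6).
SD = √α/β = √206.2/22.6 = 0.6354.

0.6354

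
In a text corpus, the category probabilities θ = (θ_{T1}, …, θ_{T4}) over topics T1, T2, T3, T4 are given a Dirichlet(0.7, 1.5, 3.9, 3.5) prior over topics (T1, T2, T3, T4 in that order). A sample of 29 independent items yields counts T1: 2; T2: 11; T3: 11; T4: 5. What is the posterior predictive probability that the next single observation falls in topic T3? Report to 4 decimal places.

0.3860

The Dirichlet prior is conjugate to the Multinomial likelihood: each posterior αⱼ = prior αⱼ + observed count nⱼ.
Posterior concentration: (2.7, 12.5, 14.9, 8.5), total = 38.6.
P(next = T3 | data) = α_{T3}/Σα = 0.3860.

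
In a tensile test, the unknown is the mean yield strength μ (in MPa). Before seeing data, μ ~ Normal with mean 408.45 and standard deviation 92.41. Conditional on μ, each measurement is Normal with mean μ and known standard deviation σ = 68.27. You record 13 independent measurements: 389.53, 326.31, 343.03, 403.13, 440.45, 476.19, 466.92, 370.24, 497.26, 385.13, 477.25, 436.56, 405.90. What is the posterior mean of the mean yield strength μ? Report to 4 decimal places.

416.4267

For Normal data with known variance σ², a Normal(μ₀, σ₀²) prior on μ is conjugate. Posterior precision = 1/σ₀² + n/σ²; posterior mean is the precision-weighted average of μ₀ and x̄.
Σxᵢ = 389.53 + 326.31 + 343.03 + 403.13 + 440.45 + 476.19 + 466.92 + 370.24 + 497.26 + 385.13 + 477.25 + 436.56 + 405.90 = 5417.9, so n·x̄ = 5417.9.
σ₀² = 92.41² = 8539.6081, σ² = 68.27² = 4660.7929; σ² + n·σ₀² = 4660.7929 + 13·8539.6081 = 115675.6982.
Posterior mean = (μ₀/σ₀² + n·x̄/σ²)/(1/σ₀² + n/σ²) = (σ²·μ₀ + σ₀²·n·x̄)/(σ² + n·σ₀²) = (4660.7929·408.45 + 8539.6081·5417.9)/115675.6982 = 48170443.584995/115675.6982 = 416.4267.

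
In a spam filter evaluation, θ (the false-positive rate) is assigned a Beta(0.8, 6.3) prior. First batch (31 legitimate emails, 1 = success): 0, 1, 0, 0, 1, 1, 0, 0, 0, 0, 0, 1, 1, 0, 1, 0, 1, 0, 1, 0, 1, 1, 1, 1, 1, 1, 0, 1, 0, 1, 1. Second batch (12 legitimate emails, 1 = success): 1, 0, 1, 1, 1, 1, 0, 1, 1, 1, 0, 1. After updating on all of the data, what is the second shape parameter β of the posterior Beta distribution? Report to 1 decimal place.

23.3

The Beta prior is conjugate to a Binomial/Bernoulli likelihood; the update adds successes to α and failures to β.
After batch 1: Beta(0.8+17, 6.3+14) = Beta(17.8, 20.3).
After batch 2: Beta(17.8+9, 20.3+3) = Beta(26.8, 23.3).
Posterior β = 23.3.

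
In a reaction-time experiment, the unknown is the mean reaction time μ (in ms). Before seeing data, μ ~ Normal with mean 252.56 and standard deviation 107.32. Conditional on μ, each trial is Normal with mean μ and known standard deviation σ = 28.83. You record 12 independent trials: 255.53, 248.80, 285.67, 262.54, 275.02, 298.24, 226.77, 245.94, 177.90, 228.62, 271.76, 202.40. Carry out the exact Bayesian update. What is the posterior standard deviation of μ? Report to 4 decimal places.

8.2976

For Normal data with known variance σ², a Normal(μ₀, σ₀²) prior on μ is conjugate. Posterior precision = 1/σ₀² + n/σ²; posterior mean is the precision-weighted average of μ₀ and x̄.
σ₀² = 107.32² = 11517.5824, σ² = 28.83² = 831.1689; σ² + n·σ₀² = 831.1689 + 12·11517.5824 = 139042.1577.
Posterior precision = 1/σ₀² + n/σ² = 1/11517.5824 + 12/831.1689 = (σ² + n·σ₀²)/(σ₀²σ²) = 139042.1577/(11517.5824·831.1689); posterior variance σₙ² = σ₀²σ²/(σ² + n·σ₀²) = 11517.5824·831.1689/139042.1577 = 68.850027.
Posterior SD = √σₙ² = √(11517.5824·831.1689/139042.1577) = 8.2976.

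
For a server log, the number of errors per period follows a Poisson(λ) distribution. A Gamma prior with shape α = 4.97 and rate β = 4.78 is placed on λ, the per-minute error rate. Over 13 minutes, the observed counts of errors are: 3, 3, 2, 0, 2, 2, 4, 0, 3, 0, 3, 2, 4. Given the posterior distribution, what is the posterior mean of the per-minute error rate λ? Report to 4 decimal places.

1.8543

With a Gamma(shape α, rate β) prior, the Poisson likelihood is conjugate: the posterior is Gamma(α + ΣXᵢ, β + n).
Sum of counts S = 28 over n = 13 minutes.
Posterior: Gamma(α+S, β+n) = Gamma(4.97+28, 4.78+13) = Gamma(32.97, 17.78).
Posterior mean = α/β = 32.97/17.78 = 1.8543.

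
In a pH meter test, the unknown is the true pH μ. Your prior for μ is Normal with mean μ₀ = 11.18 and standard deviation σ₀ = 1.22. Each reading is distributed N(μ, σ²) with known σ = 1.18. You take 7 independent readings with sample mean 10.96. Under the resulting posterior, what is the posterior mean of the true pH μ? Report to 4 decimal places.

10.9859

For Normal data with known variance σ², a Normal(μ₀, σ₀²) prior on μ is conjugate. Posterior precision = 1/σ₀² + n/σ²; posterior mean is the precision-weighted average of μ₀ and x̄.
n·x̄ = 7·10.96 = 76.72.
σ₀² = 1.22² = 1.4884, σ² = 1.18² = 1.3924; σ² + n·σ₀² = 1.3924 + 7·1.4884 = 11.8112.
Posterior mean = (μ₀/σ₀² + n·x̄/σ²)/(1/σ₀² + n/σ²) = (σ²·μ₀ + σ₀²·n·x̄)/(σ² + n·σ₀²) = (1.3924·11.18 + 1.4884·76.72)/11.8112 = 129.75708/11.8112 = 10.9859.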